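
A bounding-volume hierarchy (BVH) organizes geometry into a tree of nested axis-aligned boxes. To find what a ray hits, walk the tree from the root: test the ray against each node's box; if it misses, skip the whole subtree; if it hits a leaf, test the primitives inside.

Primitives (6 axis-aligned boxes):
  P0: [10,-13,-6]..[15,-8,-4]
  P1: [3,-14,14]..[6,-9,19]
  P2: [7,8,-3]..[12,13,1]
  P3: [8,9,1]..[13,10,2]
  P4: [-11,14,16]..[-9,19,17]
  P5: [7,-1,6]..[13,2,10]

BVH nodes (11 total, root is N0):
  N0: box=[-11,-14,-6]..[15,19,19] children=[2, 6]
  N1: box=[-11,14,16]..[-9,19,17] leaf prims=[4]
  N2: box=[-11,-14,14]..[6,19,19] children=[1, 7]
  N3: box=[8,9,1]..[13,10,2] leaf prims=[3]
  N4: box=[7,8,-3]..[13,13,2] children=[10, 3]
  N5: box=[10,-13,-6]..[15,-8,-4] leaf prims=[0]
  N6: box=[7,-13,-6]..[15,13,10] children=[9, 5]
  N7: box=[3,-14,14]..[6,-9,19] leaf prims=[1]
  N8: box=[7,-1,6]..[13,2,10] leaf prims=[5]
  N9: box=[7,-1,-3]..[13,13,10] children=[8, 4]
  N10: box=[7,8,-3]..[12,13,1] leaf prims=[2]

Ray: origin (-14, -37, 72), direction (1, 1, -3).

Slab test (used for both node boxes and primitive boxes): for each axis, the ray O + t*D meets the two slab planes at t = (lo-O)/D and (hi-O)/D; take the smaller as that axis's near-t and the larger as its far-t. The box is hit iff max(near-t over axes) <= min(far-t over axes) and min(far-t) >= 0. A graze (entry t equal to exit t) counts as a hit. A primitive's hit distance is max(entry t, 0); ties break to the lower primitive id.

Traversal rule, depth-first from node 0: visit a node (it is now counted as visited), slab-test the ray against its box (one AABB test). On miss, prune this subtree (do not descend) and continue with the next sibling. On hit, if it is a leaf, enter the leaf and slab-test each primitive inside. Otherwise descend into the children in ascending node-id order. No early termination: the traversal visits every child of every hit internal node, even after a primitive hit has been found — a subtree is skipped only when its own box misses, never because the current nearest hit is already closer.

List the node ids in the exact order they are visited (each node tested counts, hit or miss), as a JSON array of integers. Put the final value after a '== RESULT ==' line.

Traverse from the root:
N0 x:[3,29] y:[23,56] z:[53/3,26] -> hit [23,26], descend [2, 6]
  N2 x:[3,20] y:[23,56] z:[53/3,58/3] -> miss, prune
  N6 x:[21,29] y:[24,50] z:[62/3,26] -> hit [24,26], descend [5, 9]
    N5 x:[24,29] y:[24,29] z:[76/3,26] -> hit [76/3,26] leaf, test {P0@t=76/3}
    N9 x:[21,27] y:[36,50] z:[62/3,25] -> miss, prune

5 AABB tests over nodes [0, 2, 6, 5, 9]; 1 leaf entered; closest P0.

== RESULT ==
[0, 2, 6, 5, 9]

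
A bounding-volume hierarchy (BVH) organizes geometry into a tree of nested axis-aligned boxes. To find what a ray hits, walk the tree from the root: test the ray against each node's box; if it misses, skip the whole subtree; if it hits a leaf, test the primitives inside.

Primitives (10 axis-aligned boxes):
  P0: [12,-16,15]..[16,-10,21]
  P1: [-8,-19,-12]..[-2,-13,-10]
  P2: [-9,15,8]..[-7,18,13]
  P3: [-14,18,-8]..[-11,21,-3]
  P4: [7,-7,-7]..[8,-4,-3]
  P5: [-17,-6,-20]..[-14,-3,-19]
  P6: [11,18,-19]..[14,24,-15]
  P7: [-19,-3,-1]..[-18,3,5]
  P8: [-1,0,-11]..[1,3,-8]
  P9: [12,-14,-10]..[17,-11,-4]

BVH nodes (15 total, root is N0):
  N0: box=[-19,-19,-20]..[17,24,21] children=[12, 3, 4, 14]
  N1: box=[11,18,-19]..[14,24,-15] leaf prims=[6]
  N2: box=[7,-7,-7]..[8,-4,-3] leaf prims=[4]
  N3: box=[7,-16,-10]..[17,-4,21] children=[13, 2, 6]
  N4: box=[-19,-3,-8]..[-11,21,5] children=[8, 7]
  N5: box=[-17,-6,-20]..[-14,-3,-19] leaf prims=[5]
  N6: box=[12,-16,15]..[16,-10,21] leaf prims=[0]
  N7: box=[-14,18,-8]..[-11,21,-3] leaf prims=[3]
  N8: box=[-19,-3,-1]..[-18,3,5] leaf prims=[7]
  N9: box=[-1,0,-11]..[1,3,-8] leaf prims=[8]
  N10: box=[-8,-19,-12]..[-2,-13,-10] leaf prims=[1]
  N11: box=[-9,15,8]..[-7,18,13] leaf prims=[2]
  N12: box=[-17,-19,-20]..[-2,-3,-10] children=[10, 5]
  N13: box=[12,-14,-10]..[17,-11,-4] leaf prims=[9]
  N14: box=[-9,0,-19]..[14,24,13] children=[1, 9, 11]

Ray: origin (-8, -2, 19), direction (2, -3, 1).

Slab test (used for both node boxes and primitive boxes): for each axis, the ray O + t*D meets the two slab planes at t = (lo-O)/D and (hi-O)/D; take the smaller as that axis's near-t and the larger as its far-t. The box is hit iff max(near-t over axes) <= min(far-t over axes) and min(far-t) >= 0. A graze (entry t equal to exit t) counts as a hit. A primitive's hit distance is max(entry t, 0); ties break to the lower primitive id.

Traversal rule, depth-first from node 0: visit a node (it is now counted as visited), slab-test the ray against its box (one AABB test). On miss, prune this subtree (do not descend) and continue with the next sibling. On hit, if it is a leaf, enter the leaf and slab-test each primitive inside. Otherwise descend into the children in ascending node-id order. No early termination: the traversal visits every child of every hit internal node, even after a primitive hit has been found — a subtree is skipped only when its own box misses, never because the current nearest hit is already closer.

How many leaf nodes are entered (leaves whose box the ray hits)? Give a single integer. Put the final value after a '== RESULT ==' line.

Walk:
N0 x:[-11/2,25/2] y:[-26/3,17/3] z:[-39,2] -> hit [-11/2,2], descend [3, 4, 12, 14]
  N3 x:[15/2,25/2] y:[2/3,14/3] z:[-29,2] -> miss, prune
  N4 x:[-11/2,-3/2] y:[-23/3,1/3] z:[-27,-14] -> miss, prune
  N12 x:[-9/2,3] y:[1/3,17/3] z:[-39,-29] -> miss, prune
  N14 x:[-1/2,11] y:[-26/3,-2/3] z:[-38,-6] -> miss, prune

Summary -> nodes [0, 3, 4, 12, 14]; box-tests=5; leaf-entries=0; first=miss

== RESULT ==
0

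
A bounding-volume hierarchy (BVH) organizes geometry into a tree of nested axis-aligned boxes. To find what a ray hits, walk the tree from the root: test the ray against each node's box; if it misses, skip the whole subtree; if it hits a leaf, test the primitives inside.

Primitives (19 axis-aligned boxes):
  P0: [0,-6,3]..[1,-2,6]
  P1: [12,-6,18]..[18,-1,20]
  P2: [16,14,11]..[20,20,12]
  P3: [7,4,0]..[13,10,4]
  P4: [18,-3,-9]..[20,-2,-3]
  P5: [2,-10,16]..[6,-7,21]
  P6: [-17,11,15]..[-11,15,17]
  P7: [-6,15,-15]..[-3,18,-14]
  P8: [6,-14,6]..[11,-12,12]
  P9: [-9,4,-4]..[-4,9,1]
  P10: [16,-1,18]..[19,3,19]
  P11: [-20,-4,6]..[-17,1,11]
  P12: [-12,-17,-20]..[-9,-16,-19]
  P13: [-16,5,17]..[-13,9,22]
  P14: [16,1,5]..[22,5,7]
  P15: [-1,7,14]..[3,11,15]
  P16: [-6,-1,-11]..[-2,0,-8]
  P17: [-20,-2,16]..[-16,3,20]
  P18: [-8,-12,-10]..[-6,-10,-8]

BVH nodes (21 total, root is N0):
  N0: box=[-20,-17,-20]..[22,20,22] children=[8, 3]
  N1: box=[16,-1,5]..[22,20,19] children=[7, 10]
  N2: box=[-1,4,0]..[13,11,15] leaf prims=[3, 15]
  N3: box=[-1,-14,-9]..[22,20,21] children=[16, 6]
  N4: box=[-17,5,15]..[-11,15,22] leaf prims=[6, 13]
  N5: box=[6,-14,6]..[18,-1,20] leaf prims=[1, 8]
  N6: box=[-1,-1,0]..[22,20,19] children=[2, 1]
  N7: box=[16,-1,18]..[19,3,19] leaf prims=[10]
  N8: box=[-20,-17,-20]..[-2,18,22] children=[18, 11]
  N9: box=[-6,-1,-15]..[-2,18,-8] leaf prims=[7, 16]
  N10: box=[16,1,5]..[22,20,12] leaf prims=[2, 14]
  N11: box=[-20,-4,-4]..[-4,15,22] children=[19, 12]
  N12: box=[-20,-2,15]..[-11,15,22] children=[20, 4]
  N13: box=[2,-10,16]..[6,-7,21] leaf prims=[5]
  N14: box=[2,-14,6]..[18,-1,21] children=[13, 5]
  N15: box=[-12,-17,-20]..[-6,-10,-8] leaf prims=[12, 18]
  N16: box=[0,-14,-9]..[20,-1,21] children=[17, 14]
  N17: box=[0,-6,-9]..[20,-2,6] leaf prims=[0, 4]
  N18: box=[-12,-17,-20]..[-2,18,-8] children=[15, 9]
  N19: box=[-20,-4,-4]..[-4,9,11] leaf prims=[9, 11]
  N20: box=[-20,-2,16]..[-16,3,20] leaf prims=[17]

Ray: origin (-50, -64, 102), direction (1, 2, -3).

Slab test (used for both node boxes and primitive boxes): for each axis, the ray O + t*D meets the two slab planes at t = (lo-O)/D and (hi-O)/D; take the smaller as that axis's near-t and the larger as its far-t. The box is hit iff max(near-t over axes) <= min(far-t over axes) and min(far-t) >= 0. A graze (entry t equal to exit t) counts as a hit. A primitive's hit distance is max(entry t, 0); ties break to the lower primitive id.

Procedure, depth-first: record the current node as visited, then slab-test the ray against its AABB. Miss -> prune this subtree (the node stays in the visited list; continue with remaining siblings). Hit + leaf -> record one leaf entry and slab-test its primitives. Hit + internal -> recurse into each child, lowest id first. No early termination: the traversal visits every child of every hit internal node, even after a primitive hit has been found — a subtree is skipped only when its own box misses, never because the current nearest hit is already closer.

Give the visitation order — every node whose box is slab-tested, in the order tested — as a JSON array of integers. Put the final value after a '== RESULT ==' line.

Traverse from the root:
N0 x:[30,72] y:[47/2,42] z:[80/3,122/3] -> hit [30,122/3], descend [3, 8]
  N3 x:[49,72] y:[25,42] z:[27,37] -> miss, prune
  N8 x:[30,48] y:[47/2,41] z:[80/3,122/3] -> hit [30,122/3], descend [11, 18]
    N11 x:[30,46] y:[30,79/2] z:[80/3,106/3] -> hit [30,106/3], descend [12, 19]
      N12 x:[30,39] y:[31,79/2] z:[80/3,29] -> miss, prune
      N19 x:[30,46] y:[30,73/2] z:[91/3,106/3] -> hit [91/3,106/3] leaf, test {P9(miss), P11@t=91/3}
    N18 x:[38,48] y:[47/2,41] z:[110/3,122/3] -> hit [38,122/3], descend [9, 15]
      N9 x:[44,48] y:[63/2,41] z:[110/3,39] -> miss, prune
      N15 x:[38,44] y:[47/2,27] z:[110/3,122/3] -> miss, prune

9 AABB tests over nodes [0, 3, 8, 11, 12, 19, 18, 9, 15]; 1 leaf entered; closest P11.

== RESULT ==
[0, 3, 8, 11, 12, 19, 18, 9, 15]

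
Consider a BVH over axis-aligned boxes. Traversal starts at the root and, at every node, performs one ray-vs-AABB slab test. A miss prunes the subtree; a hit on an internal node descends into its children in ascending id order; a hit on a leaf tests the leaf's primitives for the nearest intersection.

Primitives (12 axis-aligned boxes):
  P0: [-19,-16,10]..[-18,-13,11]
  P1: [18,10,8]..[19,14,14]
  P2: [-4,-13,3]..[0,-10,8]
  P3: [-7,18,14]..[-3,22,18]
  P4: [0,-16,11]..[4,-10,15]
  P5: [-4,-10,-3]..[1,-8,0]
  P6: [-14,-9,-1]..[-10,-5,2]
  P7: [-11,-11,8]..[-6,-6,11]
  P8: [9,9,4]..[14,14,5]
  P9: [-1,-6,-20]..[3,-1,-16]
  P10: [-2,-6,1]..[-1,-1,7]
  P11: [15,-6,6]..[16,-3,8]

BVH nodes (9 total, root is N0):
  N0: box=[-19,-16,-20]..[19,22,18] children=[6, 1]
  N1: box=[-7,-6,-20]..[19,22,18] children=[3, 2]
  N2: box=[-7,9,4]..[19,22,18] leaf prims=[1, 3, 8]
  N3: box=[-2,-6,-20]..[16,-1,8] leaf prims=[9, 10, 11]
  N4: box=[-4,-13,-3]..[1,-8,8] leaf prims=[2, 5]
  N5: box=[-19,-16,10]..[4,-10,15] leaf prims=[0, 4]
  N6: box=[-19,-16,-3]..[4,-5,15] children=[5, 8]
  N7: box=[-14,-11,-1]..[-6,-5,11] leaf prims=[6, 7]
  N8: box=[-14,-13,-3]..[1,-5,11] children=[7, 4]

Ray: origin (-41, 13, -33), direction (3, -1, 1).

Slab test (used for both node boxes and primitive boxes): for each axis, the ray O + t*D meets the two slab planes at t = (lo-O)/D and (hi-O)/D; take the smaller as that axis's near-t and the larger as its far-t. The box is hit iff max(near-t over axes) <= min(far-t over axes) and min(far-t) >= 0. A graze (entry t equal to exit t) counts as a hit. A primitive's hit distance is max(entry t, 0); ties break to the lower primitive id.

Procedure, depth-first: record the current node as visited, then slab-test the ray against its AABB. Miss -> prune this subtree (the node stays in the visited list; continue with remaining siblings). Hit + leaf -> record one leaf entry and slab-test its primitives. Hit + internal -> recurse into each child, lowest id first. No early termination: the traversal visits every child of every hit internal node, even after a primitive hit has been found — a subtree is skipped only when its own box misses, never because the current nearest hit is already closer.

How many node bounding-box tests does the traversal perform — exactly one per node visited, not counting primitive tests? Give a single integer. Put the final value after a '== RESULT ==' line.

Traverse from the root:
N0 x:[22/3,20] y:[-9,29] z:[13,51] -> hit [13,20], descend [1, 6]
  N1 x:[34/3,20] y:[-9,19] z:[13,51] -> hit [13,19], descend [2, 3]
    N2 x:[34/3,20] y:[-9,4] z:[37,51] -> miss, prune
    N3 x:[13,19] y:[14,19] z:[13,41] -> hit [14,19] leaf, test {P9@t=14, P10(miss), P11(miss)}
  N6 x:[22/3,15] y:[18,29] z:[30,48] -> miss, prune

Summary -> nodes [0, 1, 2, 3, 6]; box-tests=5; leaf-entries=1; first=P9

== RESULT ==
5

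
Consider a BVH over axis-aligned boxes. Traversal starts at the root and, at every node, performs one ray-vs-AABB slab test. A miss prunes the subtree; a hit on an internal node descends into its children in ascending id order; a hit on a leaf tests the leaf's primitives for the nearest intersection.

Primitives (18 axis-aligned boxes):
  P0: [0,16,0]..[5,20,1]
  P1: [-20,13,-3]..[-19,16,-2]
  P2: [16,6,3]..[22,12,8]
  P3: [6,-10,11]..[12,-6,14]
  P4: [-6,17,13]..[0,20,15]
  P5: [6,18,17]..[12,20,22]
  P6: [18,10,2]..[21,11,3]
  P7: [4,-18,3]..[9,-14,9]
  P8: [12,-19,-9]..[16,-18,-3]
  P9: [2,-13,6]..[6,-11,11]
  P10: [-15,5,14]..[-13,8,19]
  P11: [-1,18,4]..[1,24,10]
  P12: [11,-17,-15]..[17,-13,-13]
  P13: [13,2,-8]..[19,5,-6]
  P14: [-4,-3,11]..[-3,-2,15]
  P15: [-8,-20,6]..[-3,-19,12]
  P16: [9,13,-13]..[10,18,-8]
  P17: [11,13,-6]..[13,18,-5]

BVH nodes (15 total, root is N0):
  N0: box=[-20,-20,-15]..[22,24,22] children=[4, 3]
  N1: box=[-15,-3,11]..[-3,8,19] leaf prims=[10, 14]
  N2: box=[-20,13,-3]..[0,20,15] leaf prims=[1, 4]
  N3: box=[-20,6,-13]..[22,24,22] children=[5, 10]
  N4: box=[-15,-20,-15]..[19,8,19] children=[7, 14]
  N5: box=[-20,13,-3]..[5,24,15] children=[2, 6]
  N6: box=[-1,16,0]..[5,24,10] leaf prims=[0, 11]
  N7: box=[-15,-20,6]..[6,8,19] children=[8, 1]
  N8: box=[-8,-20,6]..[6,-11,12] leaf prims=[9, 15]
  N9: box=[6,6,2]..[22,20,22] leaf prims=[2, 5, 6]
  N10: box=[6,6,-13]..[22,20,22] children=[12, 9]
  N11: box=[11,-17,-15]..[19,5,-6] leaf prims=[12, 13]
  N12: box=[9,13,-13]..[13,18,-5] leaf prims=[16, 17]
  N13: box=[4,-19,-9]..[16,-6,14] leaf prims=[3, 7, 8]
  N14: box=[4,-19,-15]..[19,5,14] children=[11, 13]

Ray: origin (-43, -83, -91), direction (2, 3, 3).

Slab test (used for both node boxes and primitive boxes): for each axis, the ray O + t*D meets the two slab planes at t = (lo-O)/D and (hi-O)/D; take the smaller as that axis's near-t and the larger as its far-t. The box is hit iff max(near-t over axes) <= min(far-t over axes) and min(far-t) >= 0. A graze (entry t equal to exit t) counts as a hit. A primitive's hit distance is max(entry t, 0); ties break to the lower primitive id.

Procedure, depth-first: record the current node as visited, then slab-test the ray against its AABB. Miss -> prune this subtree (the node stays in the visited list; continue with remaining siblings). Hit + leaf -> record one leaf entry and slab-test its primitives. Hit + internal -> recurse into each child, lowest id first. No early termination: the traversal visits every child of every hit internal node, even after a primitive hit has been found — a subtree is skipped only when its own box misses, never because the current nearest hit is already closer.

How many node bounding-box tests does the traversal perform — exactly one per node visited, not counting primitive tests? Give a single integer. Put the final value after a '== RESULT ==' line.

Walk:
N0 x:[23/2,65/2] y:[21,107/3] z:[76/3,113/3] -> hit [76/3,65/2], descend [3, 4]
  N3 x:[23/2,65/2] y:[89/3,107/3] z:[26,113/3] -> hit [89/3,65/2], descend [5, 10]
    N5 x:[23/2,24] y:[32,107/3] z:[88/3,106/3] -> miss, prune
    N10 x:[49/2,65/2] y:[89/3,103/3] z:[26,113/3] -> hit [89/3,65/2], descend [9, 12]
      N9 x:[49/2,65/2] y:[89/3,103/3] z:[31,113/3] -> hit [31,65/2] leaf, test {P2@t=94/3, P5(miss), P6@t=31}
      N12 x:[26,28] y:[32,101/3] z:[26,86/3] -> miss, prune
  N4 x:[14,31] y:[21,91/3] z:[76/3,110/3] -> hit [76/3,91/3], descend [7, 14]
    N7 x:[14,49/2] y:[21,91/3] z:[97/3,110/3] -> miss, prune
    N14 x:[47/2,31] y:[64/3,88/3] z:[76/3,35] -> hit [76/3,88/3], descend [11, 13]
      N11 x:[27,31] y:[22,88/3] z:[76/3,85/3] -> hit [27,85/3] leaf, test {P12(miss), P13@t=85/3}
      N13 x:[47/2,59/2] y:[64/3,77/3] z:[82/3,35] -> miss, prune

11 AABB tests over nodes [0, 3, 5, 10, 9, 12, 4, 7, 14, 11, 13]; 2 leaves entered; closest P13.

== RESULT ==
11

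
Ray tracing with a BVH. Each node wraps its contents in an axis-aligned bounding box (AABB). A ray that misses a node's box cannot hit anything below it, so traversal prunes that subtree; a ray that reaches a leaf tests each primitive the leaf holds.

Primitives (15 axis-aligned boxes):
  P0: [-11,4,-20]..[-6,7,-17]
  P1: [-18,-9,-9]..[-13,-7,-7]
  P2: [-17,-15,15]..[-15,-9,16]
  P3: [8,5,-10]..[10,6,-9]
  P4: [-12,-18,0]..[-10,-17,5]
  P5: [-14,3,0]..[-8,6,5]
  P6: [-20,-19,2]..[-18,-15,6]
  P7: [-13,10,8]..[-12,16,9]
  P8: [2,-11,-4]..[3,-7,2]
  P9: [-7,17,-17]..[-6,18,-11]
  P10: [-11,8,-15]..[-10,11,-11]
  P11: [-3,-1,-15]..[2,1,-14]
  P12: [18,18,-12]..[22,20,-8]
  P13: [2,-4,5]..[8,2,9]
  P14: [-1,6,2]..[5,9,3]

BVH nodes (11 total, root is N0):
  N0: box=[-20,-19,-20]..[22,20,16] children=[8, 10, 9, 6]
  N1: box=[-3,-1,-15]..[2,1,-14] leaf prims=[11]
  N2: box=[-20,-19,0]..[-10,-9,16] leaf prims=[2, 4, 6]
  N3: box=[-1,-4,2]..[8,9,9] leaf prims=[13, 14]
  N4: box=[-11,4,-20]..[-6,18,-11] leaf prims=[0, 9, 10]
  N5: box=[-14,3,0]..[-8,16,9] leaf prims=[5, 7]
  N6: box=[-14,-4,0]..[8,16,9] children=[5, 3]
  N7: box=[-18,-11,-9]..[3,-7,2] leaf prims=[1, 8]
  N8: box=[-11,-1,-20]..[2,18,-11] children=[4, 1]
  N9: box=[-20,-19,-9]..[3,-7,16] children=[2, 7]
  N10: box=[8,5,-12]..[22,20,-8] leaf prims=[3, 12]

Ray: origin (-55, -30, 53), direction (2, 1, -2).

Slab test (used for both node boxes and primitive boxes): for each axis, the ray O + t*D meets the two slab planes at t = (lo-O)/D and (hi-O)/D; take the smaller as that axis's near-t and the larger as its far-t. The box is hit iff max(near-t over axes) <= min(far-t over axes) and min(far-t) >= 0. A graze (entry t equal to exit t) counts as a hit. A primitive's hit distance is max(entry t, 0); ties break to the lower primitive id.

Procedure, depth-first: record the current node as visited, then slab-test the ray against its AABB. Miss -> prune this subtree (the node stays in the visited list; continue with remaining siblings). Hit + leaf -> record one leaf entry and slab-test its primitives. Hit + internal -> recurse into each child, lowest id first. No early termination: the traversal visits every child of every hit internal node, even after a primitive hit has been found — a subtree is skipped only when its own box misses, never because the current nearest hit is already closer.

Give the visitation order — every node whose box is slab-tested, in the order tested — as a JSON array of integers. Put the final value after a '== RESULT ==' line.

Trace the traversal:
N0 x:[35/2,77/2] y:[11,50] z:[37/2,73/2] -> hit [37/2,73/2], descend [6, 8, 9, 10]
  N6 x:[41/2,63/2] y:[26,46] z:[22,53/2] -> hit [26,53/2], descend [3, 5]
    N3 x:[27,63/2] y:[26,39] z:[22,51/2] -> miss, prune
    N5 x:[41/2,47/2] y:[33,46] z:[22,53/2] -> miss, prune
  N8 x:[22,57/2] y:[29,48] z:[32,73/2] -> miss, prune
  N9 x:[35/2,29] y:[11,23] z:[37/2,31] -> hit [37/2,23], descend [2, 7]
    N2 x:[35/2,45/2] y:[11,21] z:[37/2,53/2] -> hit [37/2,21] leaf, test {P2@t=19, P4(miss), P6(miss)}
    N7 x:[37/2,29] y:[19,23] z:[51/2,31] -> miss, prune
  N10 x:[63/2,77/2] y:[35,50] z:[61/2,65/2] -> miss, prune

Visited [0, 6, 3, 5, 8, 9, 2, 7, 10]. Tests: 9 box, 1 leaf. Nearest: P2.

== RESULT ==
[0, 6, 3, 5, 8, 9, 2, 7, 10]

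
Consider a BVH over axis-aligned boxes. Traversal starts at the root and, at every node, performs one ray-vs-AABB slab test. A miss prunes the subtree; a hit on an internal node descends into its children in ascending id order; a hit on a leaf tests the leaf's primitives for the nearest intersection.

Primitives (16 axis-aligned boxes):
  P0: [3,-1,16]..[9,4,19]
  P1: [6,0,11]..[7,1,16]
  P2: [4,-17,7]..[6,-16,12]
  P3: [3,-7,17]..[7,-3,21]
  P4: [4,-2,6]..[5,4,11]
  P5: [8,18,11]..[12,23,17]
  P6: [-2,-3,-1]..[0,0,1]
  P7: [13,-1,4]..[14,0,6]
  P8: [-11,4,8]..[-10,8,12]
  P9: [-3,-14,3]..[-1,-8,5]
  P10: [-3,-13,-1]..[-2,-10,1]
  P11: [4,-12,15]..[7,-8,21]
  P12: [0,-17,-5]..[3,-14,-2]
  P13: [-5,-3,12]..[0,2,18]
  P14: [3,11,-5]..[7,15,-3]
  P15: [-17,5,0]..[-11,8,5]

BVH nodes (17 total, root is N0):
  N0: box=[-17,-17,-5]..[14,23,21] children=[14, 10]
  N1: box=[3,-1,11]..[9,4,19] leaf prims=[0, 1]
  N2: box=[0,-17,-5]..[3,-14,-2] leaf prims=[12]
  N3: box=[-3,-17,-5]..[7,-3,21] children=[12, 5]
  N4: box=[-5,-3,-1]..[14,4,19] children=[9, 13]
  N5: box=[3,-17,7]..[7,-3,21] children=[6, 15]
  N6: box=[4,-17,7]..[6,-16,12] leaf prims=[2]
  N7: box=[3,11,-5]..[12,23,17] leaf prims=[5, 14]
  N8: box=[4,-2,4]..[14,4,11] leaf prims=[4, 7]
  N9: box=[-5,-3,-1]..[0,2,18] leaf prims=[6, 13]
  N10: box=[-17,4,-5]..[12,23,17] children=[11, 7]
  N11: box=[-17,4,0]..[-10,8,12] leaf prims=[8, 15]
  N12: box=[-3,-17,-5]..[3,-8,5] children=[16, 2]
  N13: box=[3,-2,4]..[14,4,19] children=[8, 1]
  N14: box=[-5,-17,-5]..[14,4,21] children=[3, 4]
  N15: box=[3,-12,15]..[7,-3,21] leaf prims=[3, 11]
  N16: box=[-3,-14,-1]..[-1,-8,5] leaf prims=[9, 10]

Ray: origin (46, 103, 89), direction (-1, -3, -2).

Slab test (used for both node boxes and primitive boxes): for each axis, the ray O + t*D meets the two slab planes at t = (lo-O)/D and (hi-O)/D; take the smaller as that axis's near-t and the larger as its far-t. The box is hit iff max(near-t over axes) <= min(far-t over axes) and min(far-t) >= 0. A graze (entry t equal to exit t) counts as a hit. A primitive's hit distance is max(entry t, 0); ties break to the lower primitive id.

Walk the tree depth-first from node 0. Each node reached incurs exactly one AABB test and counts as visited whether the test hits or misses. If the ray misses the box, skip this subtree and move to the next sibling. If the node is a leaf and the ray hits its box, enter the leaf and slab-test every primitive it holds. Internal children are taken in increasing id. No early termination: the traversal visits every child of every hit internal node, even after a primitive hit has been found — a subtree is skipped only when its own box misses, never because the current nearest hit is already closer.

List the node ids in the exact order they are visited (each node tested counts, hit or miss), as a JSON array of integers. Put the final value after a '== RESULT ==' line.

Trace the traversal:
N0 x:[32,63] y:[80/3,40] z:[34,47] -> hit [34,40], descend [10, 14]
  N10 x:[34,63] y:[80/3,33] z:[36,47] -> miss, prune
  N14 x:[32,51] y:[33,40] z:[34,47] -> hit [34,40], descend [3, 4]
    N3 x:[39,49] y:[106/3,40] z:[34,47] -> hit [39,40], descend [5, 12]
      N5 x:[39,43] y:[106/3,40] z:[34,41] -> hit [39,40], descend [6, 15]
        N6 x:[40,42] y:[119/3,40] z:[77/2,41] -> hit [40,40] leaf, test {P2@t=40}
        N15 x:[39,43] y:[106/3,115/3] z:[34,37] -> miss, prune
      N12 x:[43,49] y:[37,40] z:[42,47] -> miss, prune
    N4 x:[32,51] y:[33,106/3] z:[35,45] -> hit [35,106/3], descend [9, 13]
      N9 x:[46,51] y:[101/3,106/3] z:[71/2,45] -> miss, prune
      N13 x:[32,43] y:[33,35] z:[35,85/2] -> hit [35,35], descend [1, 8]
        N1 x:[37,43] y:[33,104/3] z:[35,39] -> miss, prune
        N8 x:[32,42] y:[33,35] z:[39,85/2] -> miss, prune

Summary -> nodes [0, 10, 14, 3, 5, 6, 15, 12, 4, 9, 13, 1, 8]; box-tests=13; leaf-entries=1; first=P2

== RESULT ==
[0, 10, 14, 3, 5, 6, 15, 12, 4, 9, 13, 1, 8]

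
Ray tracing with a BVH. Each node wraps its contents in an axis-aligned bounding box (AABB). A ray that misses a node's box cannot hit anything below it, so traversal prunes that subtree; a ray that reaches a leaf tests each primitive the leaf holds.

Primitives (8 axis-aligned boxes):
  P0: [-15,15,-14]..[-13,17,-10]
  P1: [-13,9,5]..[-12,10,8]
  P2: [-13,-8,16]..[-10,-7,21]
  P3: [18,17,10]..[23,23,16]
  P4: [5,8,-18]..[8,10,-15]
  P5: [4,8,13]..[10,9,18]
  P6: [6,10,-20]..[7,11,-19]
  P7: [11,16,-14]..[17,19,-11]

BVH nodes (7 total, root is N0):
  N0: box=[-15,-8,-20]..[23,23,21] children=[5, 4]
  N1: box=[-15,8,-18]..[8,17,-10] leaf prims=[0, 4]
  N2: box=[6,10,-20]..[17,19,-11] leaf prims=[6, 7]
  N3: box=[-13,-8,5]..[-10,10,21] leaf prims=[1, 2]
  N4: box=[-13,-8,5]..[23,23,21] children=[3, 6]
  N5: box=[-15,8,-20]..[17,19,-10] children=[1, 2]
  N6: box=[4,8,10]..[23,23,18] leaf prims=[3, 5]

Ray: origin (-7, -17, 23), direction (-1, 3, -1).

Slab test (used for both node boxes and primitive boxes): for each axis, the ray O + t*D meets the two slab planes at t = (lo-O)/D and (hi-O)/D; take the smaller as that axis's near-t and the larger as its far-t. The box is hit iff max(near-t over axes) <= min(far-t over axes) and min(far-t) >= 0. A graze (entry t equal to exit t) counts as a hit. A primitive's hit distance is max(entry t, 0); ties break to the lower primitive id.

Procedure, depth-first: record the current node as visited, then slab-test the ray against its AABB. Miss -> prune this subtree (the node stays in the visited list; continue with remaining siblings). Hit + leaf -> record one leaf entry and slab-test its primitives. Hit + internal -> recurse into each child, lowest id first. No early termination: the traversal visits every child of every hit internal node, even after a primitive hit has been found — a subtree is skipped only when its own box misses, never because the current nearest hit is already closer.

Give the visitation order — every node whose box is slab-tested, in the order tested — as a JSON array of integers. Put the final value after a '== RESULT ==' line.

Walk:
N0 x:[-30,8] y:[3,40/3] z:[2,43] -> hit [3,8], descend [4, 5]
  N4 x:[-30,6] y:[3,40/3] z:[2,18] -> hit [3,6], descend [3, 6]
    N3 x:[3,6] y:[3,9] z:[2,18] -> hit [3,6] leaf, test {P1(miss), P2@t=3}
    N6 x:[-30,-11] y:[25/3,40/3] z:[5,13] -> miss, prune
  N5 x:[-24,8] y:[25/3,12] z:[33,43] -> miss, prune

Visited [0, 4, 3, 6, 5]. Tests: 5 box, 1 leaf. Nearest: P2.

== RESULT ==
[0, 4, 3, 6, 5]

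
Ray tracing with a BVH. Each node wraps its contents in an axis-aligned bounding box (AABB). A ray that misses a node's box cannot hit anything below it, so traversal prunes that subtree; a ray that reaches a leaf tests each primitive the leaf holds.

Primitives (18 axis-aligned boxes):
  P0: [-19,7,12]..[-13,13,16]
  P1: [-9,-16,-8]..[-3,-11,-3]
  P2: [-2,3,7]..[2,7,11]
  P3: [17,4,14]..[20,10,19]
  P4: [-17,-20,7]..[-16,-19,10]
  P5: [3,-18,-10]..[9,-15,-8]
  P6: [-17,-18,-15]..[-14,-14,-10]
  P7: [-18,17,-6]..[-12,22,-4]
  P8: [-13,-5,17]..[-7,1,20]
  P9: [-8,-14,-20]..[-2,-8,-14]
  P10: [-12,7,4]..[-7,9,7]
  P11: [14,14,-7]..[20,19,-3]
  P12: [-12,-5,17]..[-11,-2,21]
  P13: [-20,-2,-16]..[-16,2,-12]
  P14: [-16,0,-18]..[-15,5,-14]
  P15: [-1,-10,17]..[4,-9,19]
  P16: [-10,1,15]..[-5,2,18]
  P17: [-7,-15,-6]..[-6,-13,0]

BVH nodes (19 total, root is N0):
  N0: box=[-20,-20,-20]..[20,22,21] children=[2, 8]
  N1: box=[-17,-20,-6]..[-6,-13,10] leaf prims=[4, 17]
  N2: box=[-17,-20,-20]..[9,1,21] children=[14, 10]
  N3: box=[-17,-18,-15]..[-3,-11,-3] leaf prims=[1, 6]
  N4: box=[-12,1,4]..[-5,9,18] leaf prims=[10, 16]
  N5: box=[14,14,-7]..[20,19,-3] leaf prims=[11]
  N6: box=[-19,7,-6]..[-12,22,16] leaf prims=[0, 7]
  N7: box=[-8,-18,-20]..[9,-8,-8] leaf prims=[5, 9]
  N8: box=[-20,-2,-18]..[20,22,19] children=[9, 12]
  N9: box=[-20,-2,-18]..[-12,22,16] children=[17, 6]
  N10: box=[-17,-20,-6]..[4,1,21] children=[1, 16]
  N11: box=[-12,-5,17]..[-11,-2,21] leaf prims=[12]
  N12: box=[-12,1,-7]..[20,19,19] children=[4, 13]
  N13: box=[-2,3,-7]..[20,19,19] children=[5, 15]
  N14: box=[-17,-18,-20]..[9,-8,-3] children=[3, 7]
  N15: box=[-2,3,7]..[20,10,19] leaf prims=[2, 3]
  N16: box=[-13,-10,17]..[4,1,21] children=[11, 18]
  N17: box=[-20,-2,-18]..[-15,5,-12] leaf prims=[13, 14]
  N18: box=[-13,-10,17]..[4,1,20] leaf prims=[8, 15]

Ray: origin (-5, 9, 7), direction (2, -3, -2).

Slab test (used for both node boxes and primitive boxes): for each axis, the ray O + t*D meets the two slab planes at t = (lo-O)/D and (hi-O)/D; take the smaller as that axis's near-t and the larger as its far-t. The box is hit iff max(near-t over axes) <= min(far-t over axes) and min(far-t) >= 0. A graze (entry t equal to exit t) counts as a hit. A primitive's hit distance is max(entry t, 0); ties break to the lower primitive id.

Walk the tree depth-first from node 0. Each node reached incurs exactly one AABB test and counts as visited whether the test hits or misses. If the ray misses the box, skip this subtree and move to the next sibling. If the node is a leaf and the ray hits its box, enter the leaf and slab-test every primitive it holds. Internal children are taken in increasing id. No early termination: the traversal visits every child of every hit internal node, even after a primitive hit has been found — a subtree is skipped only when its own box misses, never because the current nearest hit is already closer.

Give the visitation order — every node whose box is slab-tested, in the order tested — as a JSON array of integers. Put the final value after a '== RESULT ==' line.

Trace the traversal:
N0 x:[-15/2,25/2] y:[-13/3,29/3] z:[-7,27/2] -> hit [-13/3,29/3], descend [2, 8]
  N2 x:[-6,7] y:[8/3,29/3] z:[-7,27/2] -> hit [8/3,7], descend [10, 14]
    N10 x:[-6,9/2] y:[8/3,29/3] z:[-7,13/2] -> hit [8/3,9/2], descend [1, 16]
      N1 x:[-6,-1/2] y:[22/3,29/3] z:[-3/2,13/2] -> miss, prune
      N16 x:[-4,9/2] y:[8/3,19/3] z:[-7,-5] -> miss, prune
    N14 x:[-6,7] y:[17/3,9] z:[5,27/2] -> hit [17/3,7], descend [3, 7]
      N3 x:[-6,1] y:[20/3,9] z:[5,11] -> miss, prune
      N7 x:[-3/2,7] y:[17/3,9] z:[15/2,27/2] -> miss, prune
  N8 x:[-15/2,25/2] y:[-13/3,11/3] z:[-6,25/2] -> hit [-13/3,11/3], descend [9, 12]
    N9 x:[-15/2,-7/2] y:[-13/3,11/3] z:[-9/2,25/2] -> miss, prune
    N12 x:[-7/2,25/2] y:[-10/3,8/3] z:[-6,7] -> hit [-10/3,8/3], descend [4, 13]
      N4 x:[-7/2,0] y:[0,8/3] z:[-11/2,3/2] -> hit [0,0] leaf, test {P10(miss), P16(miss)}
      N13 x:[3/2,25/2] y:[-10/3,2] z:[-6,7] -> hit [3/2,2], descend [5, 15]
        N5 x:[19/2,25/2] y:[-10/3,-5/3] z:[5,7] -> miss, prune
        N15 x:[3/2,25/2] y:[-1/3,2] z:[-6,0] -> miss, prune

15 AABB tests over nodes [0, 2, 10, 1, 16, 14, 3, 7, 8, 9, 12, 4, 13, 5, 15]; 1 leaf entered; closest miss.

== RESULT ==
[0, 2, 10, 1, 16, 14, 3, 7, 8, 9, 12, 4, 13, 5, 15]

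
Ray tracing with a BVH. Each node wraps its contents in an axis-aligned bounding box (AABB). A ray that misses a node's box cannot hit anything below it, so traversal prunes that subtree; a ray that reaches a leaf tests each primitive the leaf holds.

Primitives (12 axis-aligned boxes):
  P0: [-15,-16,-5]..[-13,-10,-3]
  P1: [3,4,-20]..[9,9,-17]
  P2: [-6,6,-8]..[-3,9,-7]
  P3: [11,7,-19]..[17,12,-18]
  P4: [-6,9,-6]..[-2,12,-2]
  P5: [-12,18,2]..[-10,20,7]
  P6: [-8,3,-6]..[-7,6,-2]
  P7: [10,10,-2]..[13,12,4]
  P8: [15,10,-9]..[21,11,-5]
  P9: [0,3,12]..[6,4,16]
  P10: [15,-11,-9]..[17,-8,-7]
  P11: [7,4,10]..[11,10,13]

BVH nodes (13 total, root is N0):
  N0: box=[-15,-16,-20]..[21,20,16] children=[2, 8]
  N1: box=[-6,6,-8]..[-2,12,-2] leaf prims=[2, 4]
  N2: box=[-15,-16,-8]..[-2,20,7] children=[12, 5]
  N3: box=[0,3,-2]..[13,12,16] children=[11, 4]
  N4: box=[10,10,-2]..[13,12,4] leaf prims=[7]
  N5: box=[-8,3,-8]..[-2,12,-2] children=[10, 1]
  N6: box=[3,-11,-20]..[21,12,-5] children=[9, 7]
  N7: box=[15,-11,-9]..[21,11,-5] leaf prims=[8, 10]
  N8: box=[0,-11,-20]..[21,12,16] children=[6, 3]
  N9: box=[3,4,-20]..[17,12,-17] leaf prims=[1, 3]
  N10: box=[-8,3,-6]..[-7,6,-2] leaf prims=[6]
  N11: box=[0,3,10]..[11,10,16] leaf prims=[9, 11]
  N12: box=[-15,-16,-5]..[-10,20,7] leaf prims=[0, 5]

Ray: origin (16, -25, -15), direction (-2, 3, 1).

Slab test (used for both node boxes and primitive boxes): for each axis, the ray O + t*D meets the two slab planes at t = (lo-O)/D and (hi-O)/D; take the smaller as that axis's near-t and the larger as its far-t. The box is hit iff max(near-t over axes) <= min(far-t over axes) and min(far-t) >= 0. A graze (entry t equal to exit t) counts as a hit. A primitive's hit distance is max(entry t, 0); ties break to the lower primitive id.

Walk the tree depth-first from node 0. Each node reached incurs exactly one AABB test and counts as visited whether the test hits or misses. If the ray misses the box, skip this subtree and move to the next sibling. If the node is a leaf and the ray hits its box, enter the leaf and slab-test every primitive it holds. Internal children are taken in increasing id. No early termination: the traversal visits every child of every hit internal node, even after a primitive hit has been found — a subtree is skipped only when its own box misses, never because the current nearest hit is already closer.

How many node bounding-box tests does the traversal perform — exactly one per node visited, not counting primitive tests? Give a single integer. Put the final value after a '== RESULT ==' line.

Walk:
N0 x:[-5/2,31/2] y:[3,15] z:[-5,31] -> hit [3,15], descend [2, 8]
  N2 x:[9,31/2] y:[3,15] z:[7,22] -> hit [9,15], descend [5, 12]
    N5 x:[9,12] y:[28/3,37/3] z:[7,13] -> hit [28/3,12], descend [1, 10]
      N1 x:[9,11] y:[31/3,37/3] z:[7,13] -> hit [31/3,11] leaf, test {P2(miss), P4(miss)}
      N10 x:[23/2,12] y:[28/3,31/3] z:[9,13] -> miss, prune
    N12 x:[13,31/2] y:[3,15] z:[10,22] -> hit [13,15] leaf, test {P0(miss), P5(miss)}
  N8 x:[-5/2,8] y:[14/3,37/3] z:[-5,31] -> hit [14/3,8], descend [3, 6]
    N3 x:[3/2,8] y:[28/3,37/3] z:[13,31] -> miss, prune
    N6 x:[-5/2,13/2] y:[14/3,37/3] z:[-5,10] -> hit [14/3,13/2], descend [7, 9]
      N7 x:[-5/2,1/2] y:[14/3,12] z:[6,10] -> miss, prune
      N9 x:[-1/2,13/2] y:[29/3,37/3] z:[-5,-2] -> miss, prune

order=[0, 2, 5, 1, 10, 12, 8, 3, 6, 7, 9]  |boxes|=11  |leaves|=2  hit=miss

== RESULT ==
11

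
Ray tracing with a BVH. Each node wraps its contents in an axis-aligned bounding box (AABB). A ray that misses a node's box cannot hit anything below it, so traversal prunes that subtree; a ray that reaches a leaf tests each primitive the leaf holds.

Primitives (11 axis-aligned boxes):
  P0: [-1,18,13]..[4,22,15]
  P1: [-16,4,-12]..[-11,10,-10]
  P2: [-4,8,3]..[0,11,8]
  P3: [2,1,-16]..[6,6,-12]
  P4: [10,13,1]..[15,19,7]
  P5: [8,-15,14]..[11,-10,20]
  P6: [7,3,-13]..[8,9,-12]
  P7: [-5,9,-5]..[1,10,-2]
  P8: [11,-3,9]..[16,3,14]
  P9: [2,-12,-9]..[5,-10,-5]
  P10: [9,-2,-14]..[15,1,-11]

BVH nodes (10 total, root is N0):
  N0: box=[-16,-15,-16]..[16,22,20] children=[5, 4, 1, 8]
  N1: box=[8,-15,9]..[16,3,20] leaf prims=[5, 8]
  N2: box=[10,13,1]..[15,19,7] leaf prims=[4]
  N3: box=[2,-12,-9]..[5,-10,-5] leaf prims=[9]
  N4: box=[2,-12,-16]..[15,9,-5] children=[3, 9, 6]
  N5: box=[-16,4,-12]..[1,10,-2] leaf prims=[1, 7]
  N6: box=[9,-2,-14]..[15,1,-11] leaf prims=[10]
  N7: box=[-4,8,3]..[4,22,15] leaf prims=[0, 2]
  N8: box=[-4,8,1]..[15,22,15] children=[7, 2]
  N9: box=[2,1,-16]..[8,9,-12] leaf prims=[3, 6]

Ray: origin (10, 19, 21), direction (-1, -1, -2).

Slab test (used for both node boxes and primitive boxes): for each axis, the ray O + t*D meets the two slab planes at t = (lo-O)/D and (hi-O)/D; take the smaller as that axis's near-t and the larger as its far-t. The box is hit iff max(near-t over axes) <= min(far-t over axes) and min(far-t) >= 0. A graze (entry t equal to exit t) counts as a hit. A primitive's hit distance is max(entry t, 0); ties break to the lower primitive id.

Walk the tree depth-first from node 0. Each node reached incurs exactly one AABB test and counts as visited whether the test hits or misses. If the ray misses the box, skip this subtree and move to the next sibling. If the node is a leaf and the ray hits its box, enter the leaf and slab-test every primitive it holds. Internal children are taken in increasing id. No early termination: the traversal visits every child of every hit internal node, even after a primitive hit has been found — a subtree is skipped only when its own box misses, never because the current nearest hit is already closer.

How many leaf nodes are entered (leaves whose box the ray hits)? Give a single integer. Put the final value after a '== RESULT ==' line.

Trace the traversal:
N0 x:[-6,26] y:[-3,34] z:[1/2,37/2] -> hit [1/2,37/2], descend [1, 4, 5, 8]
  N1 x:[-6,2] y:[16,34] z:[1/2,6] -> miss, prune
  N4 x:[-5,8] y:[10,31] z:[13,37/2] -> miss, prune
  N5 x:[9,26] y:[9,15] z:[23/2,33/2] -> hit [23/2,15] leaf, test {P1(miss), P7(miss)}
  N8 x:[-5,14] y:[-3,11] z:[3,10] -> hit [3,10], descend [2, 7]
    N2 x:[-5,0] y:[0,6] z:[7,10] -> miss, prune
    N7 x:[6,14] y:[-3,11] z:[3,9] -> hit [6,9] leaf, test {P0(miss), P2(miss)}

order=[0, 1, 4, 5, 8, 2, 7]  |boxes|=7  |leaves|=2  hit=miss

== RESULT ==
2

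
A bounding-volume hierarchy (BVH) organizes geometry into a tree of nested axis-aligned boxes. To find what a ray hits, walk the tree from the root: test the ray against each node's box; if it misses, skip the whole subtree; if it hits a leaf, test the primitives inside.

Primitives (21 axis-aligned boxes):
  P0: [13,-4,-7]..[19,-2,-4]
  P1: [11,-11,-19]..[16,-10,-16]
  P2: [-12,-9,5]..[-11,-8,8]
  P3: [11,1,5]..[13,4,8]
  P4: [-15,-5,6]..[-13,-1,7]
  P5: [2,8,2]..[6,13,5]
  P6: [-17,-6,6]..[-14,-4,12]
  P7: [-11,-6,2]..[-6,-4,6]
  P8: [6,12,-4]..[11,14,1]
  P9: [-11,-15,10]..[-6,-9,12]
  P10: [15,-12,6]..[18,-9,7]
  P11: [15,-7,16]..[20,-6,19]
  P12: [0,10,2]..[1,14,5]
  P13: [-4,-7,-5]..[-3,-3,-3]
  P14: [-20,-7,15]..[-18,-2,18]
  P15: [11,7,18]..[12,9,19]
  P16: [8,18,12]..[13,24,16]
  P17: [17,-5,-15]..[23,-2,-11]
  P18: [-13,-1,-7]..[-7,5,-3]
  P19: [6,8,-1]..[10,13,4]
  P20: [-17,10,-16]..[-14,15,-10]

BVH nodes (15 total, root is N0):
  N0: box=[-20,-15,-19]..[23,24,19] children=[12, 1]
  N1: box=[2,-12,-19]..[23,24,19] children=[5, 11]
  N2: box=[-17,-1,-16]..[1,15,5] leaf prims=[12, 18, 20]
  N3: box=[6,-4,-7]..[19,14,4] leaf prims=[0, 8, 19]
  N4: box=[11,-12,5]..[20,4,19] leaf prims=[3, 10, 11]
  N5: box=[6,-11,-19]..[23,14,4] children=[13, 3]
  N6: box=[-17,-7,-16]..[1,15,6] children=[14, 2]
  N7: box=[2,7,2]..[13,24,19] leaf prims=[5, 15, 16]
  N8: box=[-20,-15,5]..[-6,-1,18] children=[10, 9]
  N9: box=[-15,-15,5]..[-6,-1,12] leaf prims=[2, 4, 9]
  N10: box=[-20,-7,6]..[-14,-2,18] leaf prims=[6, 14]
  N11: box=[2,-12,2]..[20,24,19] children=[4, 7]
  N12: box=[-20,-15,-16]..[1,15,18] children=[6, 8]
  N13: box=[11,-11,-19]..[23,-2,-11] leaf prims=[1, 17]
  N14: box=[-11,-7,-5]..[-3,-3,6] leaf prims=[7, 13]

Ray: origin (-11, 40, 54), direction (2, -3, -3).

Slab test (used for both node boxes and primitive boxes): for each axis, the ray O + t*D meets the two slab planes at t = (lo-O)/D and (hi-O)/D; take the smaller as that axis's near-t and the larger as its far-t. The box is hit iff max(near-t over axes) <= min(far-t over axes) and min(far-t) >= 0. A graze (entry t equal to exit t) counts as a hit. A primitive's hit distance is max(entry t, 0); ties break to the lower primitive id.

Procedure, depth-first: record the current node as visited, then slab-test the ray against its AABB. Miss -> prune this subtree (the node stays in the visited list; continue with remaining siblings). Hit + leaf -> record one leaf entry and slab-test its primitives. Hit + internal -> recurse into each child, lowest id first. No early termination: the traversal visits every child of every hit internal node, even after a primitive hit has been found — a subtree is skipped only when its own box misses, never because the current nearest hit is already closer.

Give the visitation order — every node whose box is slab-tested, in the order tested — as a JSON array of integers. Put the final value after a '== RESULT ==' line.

Traverse from the root:
N0 x:[-9/2,17] y:[16/3,55/3] z:[35/3,73/3] -> hit [35/3,17], descend [1, 12]
  N1 x:[13/2,17] y:[16/3,52/3] z:[35/3,73/3] -> hit [35/3,17], descend [5, 11]
    N5 x:[17/2,17] y:[26/3,17] z:[50/3,73/3] -> hit [50/3,17], descend [3, 13]
      N3 x:[17/2,15] y:[26/3,44/3] z:[50/3,61/3] -> miss, prune
      N13 x:[11,17] y:[14,17] z:[65/3,73/3] -> miss, prune
    N11 x:[13/2,31/2] y:[16/3,52/3] z:[35/3,52/3] -> hit [35/3,31/2], descend [4, 7]
      N4 x:[11,31/2] y:[12,52/3] z:[35/3,49/3] -> hit [12,31/2] leaf, test {P3(miss), P10(miss), P11(miss)}
      N7 x:[13/2,12] y:[16/3,11] z:[35/3,52/3] -> miss, prune
  N12 x:[-9/2,6] y:[25/3,55/3] z:[12,70/3] -> miss, prune

Visited [0, 1, 5, 3, 13, 11, 4, 7, 12]. Tests: 9 box, 1 leaf. Nearest: miss.

== RESULT ==
[0, 1, 5, 3, 13, 11, 4, 7, 12]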